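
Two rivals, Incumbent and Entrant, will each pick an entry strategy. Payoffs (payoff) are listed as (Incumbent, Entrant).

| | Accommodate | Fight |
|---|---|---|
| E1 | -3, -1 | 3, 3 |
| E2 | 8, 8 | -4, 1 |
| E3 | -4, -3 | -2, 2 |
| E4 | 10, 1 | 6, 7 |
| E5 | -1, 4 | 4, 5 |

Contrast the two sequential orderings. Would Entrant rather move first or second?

second

If Incumbent leads: Entrant's best replies are E1→Fight, E2→Accommodate, E3→Fight, E4→Fight, E5→Fight; Incumbent's induced payoffs 3, 8, -2, 6, 4; outcome (E2, Accommodate), payoffs (8, 8).
If Entrant leads: Incumbent's best replies are Accommodate→E4, Fight→E4; Entrant's induced payoffs 1, 7; outcome (E4, Fight), payoffs (6, 7).
Entrant gets 7 moving first and 8 moving second, so Entrant prefers to move second.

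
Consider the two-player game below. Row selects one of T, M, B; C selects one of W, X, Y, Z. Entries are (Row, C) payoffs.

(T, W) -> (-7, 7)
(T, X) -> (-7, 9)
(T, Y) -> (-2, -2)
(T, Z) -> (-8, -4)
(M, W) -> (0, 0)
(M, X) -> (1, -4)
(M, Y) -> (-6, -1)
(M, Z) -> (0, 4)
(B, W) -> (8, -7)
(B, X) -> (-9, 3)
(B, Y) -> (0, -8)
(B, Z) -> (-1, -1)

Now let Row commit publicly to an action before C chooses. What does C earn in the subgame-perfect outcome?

4

Backward induction with Row moving first.
- T → C plays X (best of 7, 9, -2, -4); Row gets -7.
- M → C plays Z (best of 0, -4, -1, 4); Row gets 0.
- B → C plays X (best of -7, 3, -8, -1); Row gets -9.
Row's induced payoffs are -7, 0, -9, so Row commits to M. Subgame-perfect outcome: (M, Z) with payoffs (0, 4).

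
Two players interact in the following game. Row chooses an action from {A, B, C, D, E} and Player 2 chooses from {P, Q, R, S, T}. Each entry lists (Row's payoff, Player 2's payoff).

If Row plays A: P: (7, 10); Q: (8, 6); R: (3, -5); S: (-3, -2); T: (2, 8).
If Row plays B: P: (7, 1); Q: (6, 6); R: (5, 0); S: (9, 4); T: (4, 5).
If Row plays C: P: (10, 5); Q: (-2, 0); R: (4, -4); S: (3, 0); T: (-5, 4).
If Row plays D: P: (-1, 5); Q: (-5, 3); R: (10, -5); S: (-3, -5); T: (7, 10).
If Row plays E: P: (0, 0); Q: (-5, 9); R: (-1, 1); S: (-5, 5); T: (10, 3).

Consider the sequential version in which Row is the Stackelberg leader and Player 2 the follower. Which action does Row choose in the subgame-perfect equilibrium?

C

Backward induction with Row moving first.
- A → Player 2 plays P (best of 10, 6, -5, -2, 8); Row gets 7.
- B → Player 2 plays Q (best of 1, 6, 0, 4, 5); Row gets 6.
- C → Player 2 plays P (best of 5, 0, -4, 0, 4); Row gets 10.
- D → Player 2 plays T (best of 5, 3, -5, -5, 10); Row gets 7.
- E → Player 2 plays Q (best of 0, 9, 1, 5, 3); Row gets -5.
Maximizing over 7, 6, 10, 7, -5, Row chooses C. Subgame-perfect outcome: (C, P) with payoffs (10, 5).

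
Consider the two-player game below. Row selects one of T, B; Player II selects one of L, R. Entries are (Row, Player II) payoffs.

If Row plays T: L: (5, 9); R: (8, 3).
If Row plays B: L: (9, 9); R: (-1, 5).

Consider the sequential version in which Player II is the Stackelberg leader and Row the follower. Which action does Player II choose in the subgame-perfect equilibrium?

L

Row best-responds to each possible Player II move:
- L: Row compares 5, 9 and picks B; Player II would get 9.
- R: Row compares 8, -1 and picks T; Player II would get 3.
Player II's induced payoffs are 9, 3, so Player II commits to L. Subgame-perfect outcome: (B, L) with payoffs (9, 9).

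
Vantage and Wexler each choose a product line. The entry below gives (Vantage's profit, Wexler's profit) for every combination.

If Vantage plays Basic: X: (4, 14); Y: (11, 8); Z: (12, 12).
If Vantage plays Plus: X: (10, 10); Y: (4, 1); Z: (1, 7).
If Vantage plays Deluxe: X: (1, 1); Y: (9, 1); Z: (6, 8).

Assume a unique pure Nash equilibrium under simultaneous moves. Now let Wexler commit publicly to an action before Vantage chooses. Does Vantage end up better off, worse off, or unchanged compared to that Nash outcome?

Work backward from Vantage's decision.
- X: Vantage compares 4, 10, 1 and picks Plus; Wexler would get 10.
- Y: Vantage compares 11, 4, 9 and picks Basic; Wexler would get 8.
- Z: Vantage compares 12, 1, 6 and picks Basic; Wexler would get 12.
Maximizing over 10, 8, 12, Wexler chooses Z. Subgame-perfect outcome: (Basic, Z) with payoffs (12, 12).
Now find the simultaneous Nash equilibrium.
Vantage's best replies: X→Plus; Y→Basic; Z→Basic.
Wexler's best replies: Basic→X; Plus→X; Deluxe→Z.
Only (Plus, X) has each player best-responding; Nash payoffs (10, 10).
Vantage earns 12 sequentially versus 10 at the Nash outcome: better off.

better off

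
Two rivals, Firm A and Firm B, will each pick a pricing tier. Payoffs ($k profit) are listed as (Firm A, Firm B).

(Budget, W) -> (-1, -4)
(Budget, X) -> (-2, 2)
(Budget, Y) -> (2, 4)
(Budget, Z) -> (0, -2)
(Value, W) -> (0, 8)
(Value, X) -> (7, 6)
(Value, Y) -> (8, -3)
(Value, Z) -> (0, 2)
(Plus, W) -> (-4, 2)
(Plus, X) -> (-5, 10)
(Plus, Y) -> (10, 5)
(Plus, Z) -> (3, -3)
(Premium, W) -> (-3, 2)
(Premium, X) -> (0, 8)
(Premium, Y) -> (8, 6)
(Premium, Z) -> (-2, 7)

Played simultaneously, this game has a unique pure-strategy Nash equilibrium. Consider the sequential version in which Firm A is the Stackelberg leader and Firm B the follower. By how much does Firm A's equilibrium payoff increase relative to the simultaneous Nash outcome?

Work backward from Firm B's decision.
- Budget → Firm B plays Y (best of -4, 2, 4, -2); Firm A gets 2.
- Value → Firm B plays W (best of 8, 6, -3, 2); Firm A gets 0.
- Plus → Firm B plays X (best of 2, 10, 5, -3); Firm A gets -5.
- Premium → Firm B plays X (best of 2, 8, 6, 7); Firm A gets 0.
Firm A's induced payoffs are 2, 0, -5, 0, so Firm A commits to Budget. Subgame-perfect outcome: (Budget, Y) with payoffs (2, 4).
Now find the simultaneous Nash equilibrium.
Firm A's best replies: W→Value; X→Value; Y→Plus; Z→Plus.
Firm B's best replies: Budget→Y; Value→W; Plus→X; Premium→X.
Only (Value, W) has each player best-responding; Nash payoffs (0, 8).
Firm A's commitment gain: 2 − 0 = 2.

2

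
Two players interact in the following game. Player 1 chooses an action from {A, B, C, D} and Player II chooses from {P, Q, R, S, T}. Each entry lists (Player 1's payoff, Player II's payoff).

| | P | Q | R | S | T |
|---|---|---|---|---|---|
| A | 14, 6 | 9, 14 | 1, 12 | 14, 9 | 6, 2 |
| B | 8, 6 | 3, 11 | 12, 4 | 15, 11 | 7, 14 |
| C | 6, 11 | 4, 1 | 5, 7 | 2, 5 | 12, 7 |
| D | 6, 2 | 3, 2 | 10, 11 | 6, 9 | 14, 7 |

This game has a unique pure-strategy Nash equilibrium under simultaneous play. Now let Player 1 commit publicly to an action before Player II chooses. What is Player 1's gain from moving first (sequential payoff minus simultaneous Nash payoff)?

1

Backward induction with Player 1 moving first.
- A: Player II compares 6, 14, 12, 9, 2 and picks Q; Player 1 would get 9.
- B: Player II compares 6, 11, 4, 11, 14 and picks T; Player 1 would get 7.
- C: Player II compares 11, 1, 7, 5, 7 and picks P; Player 1 would get 6.
- D: Player II compares 2, 2, 11, 9, 7 and picks R; Player 1 would get 10.
Among 9, 7, 6, 10, the best is 10 at D. Subgame-perfect outcome: (D, R) with payoffs (10, 11).
Under simultaneous play:
Player 1's best replies: P→A; Q→A; R→B; S→B; T→D.
Player II's best replies: A→Q; B→T; C→P; D→R.
Only (A, Q) has each player best-responding; Nash payoffs (9, 14).
Player 1's commitment gain: 10 − 9 = 1.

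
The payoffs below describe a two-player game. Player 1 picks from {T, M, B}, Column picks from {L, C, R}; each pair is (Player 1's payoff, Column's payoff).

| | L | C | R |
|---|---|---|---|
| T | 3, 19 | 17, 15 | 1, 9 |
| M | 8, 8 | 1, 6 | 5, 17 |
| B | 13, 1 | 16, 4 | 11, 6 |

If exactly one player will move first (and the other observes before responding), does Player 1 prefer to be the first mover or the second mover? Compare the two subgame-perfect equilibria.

If Player 1 leads: Column's best replies are T→L, M→R, B→R; Player 1's induced payoffs 3, 5, 11; outcome (B, R), payoffs (11, 6).
If Column leads: Player 1's best replies are L→B, C→T, R→B; Column's induced payoffs 1, 15, 6; outcome (T, C), payoffs (17, 15).
Player 1 gets 11 moving first and 17 moving second, so Player 1 prefers to move second.

second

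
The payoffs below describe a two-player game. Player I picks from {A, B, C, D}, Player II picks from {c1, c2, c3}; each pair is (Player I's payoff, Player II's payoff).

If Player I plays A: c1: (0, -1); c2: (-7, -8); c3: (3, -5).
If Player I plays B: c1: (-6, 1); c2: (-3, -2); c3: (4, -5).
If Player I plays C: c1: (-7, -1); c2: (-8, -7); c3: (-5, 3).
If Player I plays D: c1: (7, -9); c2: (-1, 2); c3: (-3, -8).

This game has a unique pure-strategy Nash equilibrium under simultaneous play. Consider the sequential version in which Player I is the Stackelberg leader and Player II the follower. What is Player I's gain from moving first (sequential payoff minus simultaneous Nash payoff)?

Backward induction with Player I moving first.
- A: BR = c1, leader payoff 0.
- B: BR = c1, leader payoff -6.
- C: BR = c3, leader payoff -5.
- D: BR = c2, leader payoff -1.
Among 0, -6, -5, -1, the best is 0 at A. Subgame-perfect outcome: (A, c1) with payoffs (0, -1).
For the simultaneous game, intersect best replies.
Player I's best replies: c1→D; c2→D; c3→B.
Player II's best replies: A→c1; B→c1; C→c3; D→c2.
Only (D, c2) has each player best-responding; Nash payoffs (-1, 2).
Player I's commitment gain: 0 − -1 = 1.

1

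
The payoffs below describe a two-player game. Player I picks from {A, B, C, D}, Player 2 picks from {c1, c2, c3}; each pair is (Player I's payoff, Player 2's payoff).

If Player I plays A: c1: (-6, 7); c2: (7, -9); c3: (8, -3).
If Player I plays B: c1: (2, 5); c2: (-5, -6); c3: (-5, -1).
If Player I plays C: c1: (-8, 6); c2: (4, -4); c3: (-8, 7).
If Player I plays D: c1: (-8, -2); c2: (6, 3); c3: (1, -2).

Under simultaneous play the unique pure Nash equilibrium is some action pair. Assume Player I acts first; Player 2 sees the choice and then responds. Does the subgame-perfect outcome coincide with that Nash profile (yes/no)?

no

Backward induction with Player I moving first.
- A → Player 2 plays c1 (best of 7, -9, -3); Player I gets -6.
- B → Player 2 plays c1 (best of 5, -6, -1); Player I gets 2.
- C → Player 2 plays c3 (best of 6, -4, 7); Player I gets -8.
- D → Player 2 plays c2 (best of -2, 3, -2); Player I gets 6.
Player I's induced payoffs are -6, 2, -8, 6, so Player I commits to D. Subgame-perfect outcome: (D, c2) with payoffs (6, 3).
For the simultaneous game, intersect best replies.
Player I's best replies: c1→B; c2→A; c3→A.
Player 2's best replies: A→c1; B→c1; C→c3; D→c2.
Only (B, c1) has each player best-responding; Nash payoffs (2, 5).
Sequential outcome (D, c2) differs from the Nash profile (B, c1).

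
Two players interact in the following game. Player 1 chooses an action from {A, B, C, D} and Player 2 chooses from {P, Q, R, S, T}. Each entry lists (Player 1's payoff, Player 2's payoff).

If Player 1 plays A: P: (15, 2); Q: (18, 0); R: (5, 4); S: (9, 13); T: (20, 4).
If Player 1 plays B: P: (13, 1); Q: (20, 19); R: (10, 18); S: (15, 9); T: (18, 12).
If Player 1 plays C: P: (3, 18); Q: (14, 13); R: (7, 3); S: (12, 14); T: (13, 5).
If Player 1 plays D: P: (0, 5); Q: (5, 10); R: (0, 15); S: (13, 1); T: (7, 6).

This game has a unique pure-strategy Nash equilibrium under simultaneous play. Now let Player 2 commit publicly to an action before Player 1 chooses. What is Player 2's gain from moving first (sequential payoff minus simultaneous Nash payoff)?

0

Solve by backward induction (Player 2 leads).
- P: BR = A, leader payoff 2.
- Q: BR = B, leader payoff 19.
- R: BR = B, leader payoff 18.
- S: BR = B, leader payoff 9.
- T: BR = A, leader payoff 4.
Among 2, 19, 18, 9, 4, the best is 19 at Q. Subgame-perfect outcome: (B, Q) with payoffs (20, 19).
For the simultaneous game, intersect best replies.
Player 1's best replies: P→A; Q→B; R→B; S→B; T→A.
Player 2's best replies: A→S; B→Q; C→P; D→R.
Only (B, Q) has each player best-responding; Nash payoffs (20, 19).
Player 2's commitment gain: 19 − 19 = 0.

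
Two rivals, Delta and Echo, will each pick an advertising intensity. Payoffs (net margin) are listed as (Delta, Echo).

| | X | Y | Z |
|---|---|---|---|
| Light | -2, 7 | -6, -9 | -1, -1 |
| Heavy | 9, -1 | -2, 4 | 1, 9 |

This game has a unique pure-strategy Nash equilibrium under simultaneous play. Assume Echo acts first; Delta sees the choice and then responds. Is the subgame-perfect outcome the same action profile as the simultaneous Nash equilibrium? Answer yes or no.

Delta best-responds to each possible Echo move:
- X: BR = Heavy, leader payoff -1.
- Y: BR = Heavy, leader payoff 4.
- Z: BR = Heavy, leader payoff 9.
Echo's induced payoffs are -1, 4, 9, so Echo commits to Z. Subgame-perfect outcome: (Heavy, Z) with payoffs (1, 9).
Under simultaneous play:
Delta's best replies: X→Heavy; Y→Heavy; Z→Heavy.
Echo's best replies: Light→X; Heavy→Z.
Only (Heavy, Z) has each player best-responding; Nash payoffs (1, 9).
Sequential outcome (Heavy, Z) coincides with the Nash profile (Heavy, Z).

yes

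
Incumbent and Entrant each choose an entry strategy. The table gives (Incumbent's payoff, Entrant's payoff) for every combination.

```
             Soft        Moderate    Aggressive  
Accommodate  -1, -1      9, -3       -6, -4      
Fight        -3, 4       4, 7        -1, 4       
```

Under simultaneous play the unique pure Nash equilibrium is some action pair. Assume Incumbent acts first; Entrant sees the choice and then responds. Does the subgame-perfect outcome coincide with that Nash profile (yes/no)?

no

Entrant best-responds to each possible Incumbent move:
- Accommodate: Entrant compares -1, -3, -4 and picks Soft; Incumbent would get -1.
- Fight: Entrant compares 4, 7, 4 and picks Moderate; Incumbent would get 4.
Among -1, 4, the best is 4 at Fight. Subgame-perfect outcome: (Fight, Moderate) with payoffs (4, 7).
Now find the simultaneous Nash equilibrium.
Incumbent's best replies: Soft→Accommodate; Moderate→Accommodate; Aggressive→Fight.
Entrant's best replies: Accommodate→Soft; Fight→Moderate.
The unique mutual best reply is (Accommodate, Soft), giving (-1, -1).
Sequential outcome (Fight, Moderate) differs from the Nash profile (Accommodate, Soft).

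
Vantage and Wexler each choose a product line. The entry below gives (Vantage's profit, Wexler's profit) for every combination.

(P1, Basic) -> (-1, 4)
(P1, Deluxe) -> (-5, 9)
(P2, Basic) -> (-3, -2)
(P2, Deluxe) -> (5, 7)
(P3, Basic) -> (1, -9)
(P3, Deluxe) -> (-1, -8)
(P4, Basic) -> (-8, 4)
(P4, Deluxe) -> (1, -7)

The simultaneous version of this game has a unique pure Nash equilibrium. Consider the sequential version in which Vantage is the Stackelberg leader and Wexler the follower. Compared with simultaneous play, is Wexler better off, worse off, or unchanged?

unchanged

Backward induction with Vantage moving first.
- P1: Wexler compares 4, 9 and picks Deluxe; Vantage would get -5.
- P2: Wexler compares -2, 7 and picks Deluxe; Vantage would get 5.
- P3: Wexler compares -9, -8 and picks Deluxe; Vantage would get -1.
- P4: Wexler compares 4, -7 and picks Basic; Vantage would get -8.
Maximizing over -5, 5, -1, -8, Vantage chooses P2. Subgame-perfect outcome: (P2, Deluxe) with payoffs (5, 7).
Under simultaneous play:
Vantage's best replies: Basic→P3; Deluxe→P2.
Wexler's best replies: P1→Deluxe; P2→Deluxe; P3→Deluxe; P4→Basic.
Only (P2, Deluxe) has each player best-responding; Nash payoffs (5, 7).
Wexler earns 7 sequentially versus 7 at the Nash outcome: unchanged.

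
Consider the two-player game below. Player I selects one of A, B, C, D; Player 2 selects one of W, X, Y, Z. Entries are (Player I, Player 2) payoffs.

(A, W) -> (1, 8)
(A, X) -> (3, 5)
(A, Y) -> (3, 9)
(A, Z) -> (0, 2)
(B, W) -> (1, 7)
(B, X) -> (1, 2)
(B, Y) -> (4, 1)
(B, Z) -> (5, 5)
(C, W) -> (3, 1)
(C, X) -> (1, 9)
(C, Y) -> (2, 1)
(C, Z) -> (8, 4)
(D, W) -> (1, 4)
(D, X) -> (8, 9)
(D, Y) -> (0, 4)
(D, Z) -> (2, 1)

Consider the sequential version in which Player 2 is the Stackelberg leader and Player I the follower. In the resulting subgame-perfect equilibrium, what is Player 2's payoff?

9

Player I best-responds to each possible Player 2 move:
- W: Player I compares 1, 1, 3, 1 and picks C; Player 2 would get 1.
- X: Player I compares 3, 1, 1, 8 and picks D; Player 2 would get 9.
- Y: Player I compares 3, 4, 2, 0 and picks B; Player 2 would get 1.
- Z: Player I compares 0, 5, 8, 2 and picks C; Player 2 would get 4.
Player 2's induced payoffs are 1, 9, 1, 4, so Player 2 commits to X. Subgame-perfect outcome: (D, X) with payoffs (8, 9).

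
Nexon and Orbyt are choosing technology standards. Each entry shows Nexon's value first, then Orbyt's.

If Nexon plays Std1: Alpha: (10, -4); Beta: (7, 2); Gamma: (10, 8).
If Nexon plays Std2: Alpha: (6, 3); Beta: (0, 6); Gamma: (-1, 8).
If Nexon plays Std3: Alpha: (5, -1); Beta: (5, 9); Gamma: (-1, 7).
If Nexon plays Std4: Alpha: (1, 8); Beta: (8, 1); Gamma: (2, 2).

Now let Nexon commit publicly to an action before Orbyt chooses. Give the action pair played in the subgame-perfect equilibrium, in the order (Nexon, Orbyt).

(Std1, Gamma)

Work backward from Orbyt's decision.
- Std1: Orbyt compares -4, 2, 8 and picks Gamma; Nexon would get 10.
- Std2: Orbyt compares 3, 6, 8 and picks Gamma; Nexon would get -1.
- Std3: Orbyt compares -1, 9, 7 and picks Beta; Nexon would get 5.
- Std4: Orbyt compares 8, 1, 2 and picks Alpha; Nexon would get 1.
Nexon's induced payoffs are 10, -1, 5, 1, so Nexon commits to Std1. Subgame-perfect outcome: (Std1, Gamma) with payoffs (10, 8).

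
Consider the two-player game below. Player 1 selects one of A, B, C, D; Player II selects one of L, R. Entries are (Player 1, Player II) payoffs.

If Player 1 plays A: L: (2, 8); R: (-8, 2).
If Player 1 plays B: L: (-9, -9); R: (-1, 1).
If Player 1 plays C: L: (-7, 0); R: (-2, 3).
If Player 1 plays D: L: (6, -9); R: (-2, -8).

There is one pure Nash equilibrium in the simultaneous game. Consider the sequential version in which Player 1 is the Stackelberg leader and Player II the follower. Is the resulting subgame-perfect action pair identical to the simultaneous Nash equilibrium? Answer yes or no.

Solve by backward induction (Player 1 leads).
- A → Player II plays L (best of 8, 2); Player 1 gets 2.
- B → Player II plays R (best of -9, 1); Player 1 gets -1.
- C → Player II plays R (best of 0, 3); Player 1 gets -2.
- D → Player II plays R (best of -9, -8); Player 1 gets -2.
Player 1's induced payoffs are 2, -1, -2, -2, so Player 1 commits to A. Subgame-perfect outcome: (A, L) with payoffs (2, 8).
For the simultaneous game, intersect best replies.
Player 1's best replies: L→D; R→B.
Player II's best replies: A→L; B→R; C→R; D→R.
The unique mutual best reply is (B, R), giving (-1, 1).
Sequential outcome (A, L) differs from the Nash profile (B, R).

no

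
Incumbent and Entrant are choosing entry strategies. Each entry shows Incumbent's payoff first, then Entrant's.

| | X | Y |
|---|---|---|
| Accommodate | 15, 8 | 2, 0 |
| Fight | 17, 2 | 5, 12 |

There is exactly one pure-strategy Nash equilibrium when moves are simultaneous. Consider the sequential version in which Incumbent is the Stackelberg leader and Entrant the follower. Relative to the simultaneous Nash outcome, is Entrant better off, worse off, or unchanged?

worse off

Entrant best-responds to each possible Incumbent move:
- Accommodate: BR = X, leader payoff 15.
- Fight: BR = Y, leader payoff 5.
Maximizing over 15, 5, Incumbent chooses Accommodate. Subgame-perfect outcome: (Accommodate, X) with payoffs (15, 8).
Now find the simultaneous Nash equilibrium.
Incumbent's best replies: X→Fight; Y→Fight.
Entrant's best replies: Accommodate→X; Fight→Y.
The unique mutual best reply is (Fight, Y), giving (5, 12).
Entrant earns 8 sequentially versus 12 at the Nash outcome: worse off.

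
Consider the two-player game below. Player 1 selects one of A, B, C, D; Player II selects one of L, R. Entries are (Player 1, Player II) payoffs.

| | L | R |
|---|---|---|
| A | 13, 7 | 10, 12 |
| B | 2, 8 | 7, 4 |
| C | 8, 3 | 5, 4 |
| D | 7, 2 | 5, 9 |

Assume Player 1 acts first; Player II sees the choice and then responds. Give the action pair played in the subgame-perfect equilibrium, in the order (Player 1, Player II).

Backward induction with Player 1 moving first.
- A → Player II plays R (best of 7, 12); Player 1 gets 10.
- B → Player II plays L (best of 8, 4); Player 1 gets 2.
- C → Player II plays R (best of 3, 4); Player 1 gets 5.
- D → Player II plays R (best of 2, 9); Player 1 gets 5.
Player 1's induced payoffs are 10, 2, 5, 5, so Player 1 commits to A. Subgame-perfect outcome: (A, R) with payoffs (10, 12).

(A, R)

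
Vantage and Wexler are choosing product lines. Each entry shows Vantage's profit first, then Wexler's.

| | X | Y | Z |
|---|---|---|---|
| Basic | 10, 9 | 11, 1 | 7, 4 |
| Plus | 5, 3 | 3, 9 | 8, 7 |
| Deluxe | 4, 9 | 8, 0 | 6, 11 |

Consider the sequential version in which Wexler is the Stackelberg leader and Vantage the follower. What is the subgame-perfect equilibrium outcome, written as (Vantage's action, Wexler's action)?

(Basic, X)

Vantage best-responds to each possible Wexler move:
- X: Vantage compares 10, 5, 4 and picks Basic; Wexler would get 9.
- Y: Vantage compares 11, 3, 8 and picks Basic; Wexler would get 1.
- Z: Vantage compares 7, 8, 6 and picks Plus; Wexler would get 7.
Maximizing over 9, 1, 7, Wexler chooses X. Subgame-perfect outcome: (Basic, X) with payoffs (10, 9).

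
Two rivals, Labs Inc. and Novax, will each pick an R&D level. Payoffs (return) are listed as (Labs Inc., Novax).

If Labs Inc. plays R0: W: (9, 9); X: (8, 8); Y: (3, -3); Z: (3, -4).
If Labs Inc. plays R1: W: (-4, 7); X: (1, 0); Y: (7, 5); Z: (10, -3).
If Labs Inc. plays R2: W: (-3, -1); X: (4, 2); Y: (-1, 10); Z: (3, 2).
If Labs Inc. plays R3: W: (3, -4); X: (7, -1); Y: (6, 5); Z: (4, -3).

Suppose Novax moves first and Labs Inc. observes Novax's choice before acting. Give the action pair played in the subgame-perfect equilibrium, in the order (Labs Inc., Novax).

(R0, W)

Backward induction with Novax moving first.
- W: BR = R0, leader payoff 9.
- X: BR = R0, leader payoff 8.
- Y: BR = R1, leader payoff 5.
- Z: BR = R1, leader payoff -3.
Among 9, 8, 5, -3, the best is 9 at W. Subgame-perfect outcome: (R0, W) with payoffs (9, 9).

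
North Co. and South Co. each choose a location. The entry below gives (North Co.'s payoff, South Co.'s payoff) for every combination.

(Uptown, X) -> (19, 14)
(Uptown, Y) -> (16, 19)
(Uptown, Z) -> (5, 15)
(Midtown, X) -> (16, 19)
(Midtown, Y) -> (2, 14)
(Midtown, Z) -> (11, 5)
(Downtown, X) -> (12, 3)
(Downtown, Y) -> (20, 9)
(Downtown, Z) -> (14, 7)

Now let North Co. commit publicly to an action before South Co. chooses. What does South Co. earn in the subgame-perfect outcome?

South Co. best-responds to each possible North Co. move:
- Uptown: South Co. compares 14, 19, 15 and picks Y; North Co. would get 16.
- Midtown: South Co. compares 19, 14, 5 and picks X; North Co. would get 16.
- Downtown: South Co. compares 3, 9, 7 and picks Y; North Co. would get 20.
Among 16, 16, 20, the best is 20 at Downtown. Subgame-perfect outcome: (Downtown, Y) with payoffs (20, 9).

9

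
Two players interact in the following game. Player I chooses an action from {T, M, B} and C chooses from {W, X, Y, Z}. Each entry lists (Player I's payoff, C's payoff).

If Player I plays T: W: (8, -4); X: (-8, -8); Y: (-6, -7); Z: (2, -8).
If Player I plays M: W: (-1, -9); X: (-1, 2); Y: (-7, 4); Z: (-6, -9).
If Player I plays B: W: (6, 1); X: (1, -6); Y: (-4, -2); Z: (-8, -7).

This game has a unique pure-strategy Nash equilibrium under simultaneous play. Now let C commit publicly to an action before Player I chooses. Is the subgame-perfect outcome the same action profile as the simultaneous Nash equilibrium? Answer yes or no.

Backward induction with C moving first.
- W: BR = T, leader payoff -4.
- X: BR = B, leader payoff -6.
- Y: BR = B, leader payoff -2.
- Z: BR = T, leader payoff -8.
Among -4, -6, -2, -8, the best is -2 at Y. Subgame-perfect outcome: (B, Y) with payoffs (-4, -2).
For the simultaneous game, intersect best replies.
Player I's best replies: W→T; X→B; Y→B; Z→T.
C's best replies: T→W; M→Y; B→W.
Only (T, W) has each player best-responding; Nash payoffs (8, -4).
Sequential outcome (B, Y) differs from the Nash profile (T, W).

no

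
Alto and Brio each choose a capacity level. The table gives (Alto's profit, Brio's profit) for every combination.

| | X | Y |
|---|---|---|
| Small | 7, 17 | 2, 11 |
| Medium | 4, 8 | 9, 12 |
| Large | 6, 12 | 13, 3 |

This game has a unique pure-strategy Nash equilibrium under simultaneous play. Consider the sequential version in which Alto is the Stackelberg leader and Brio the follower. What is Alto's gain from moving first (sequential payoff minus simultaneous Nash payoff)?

Backward induction with Alto moving first.
- Small → Brio plays X (best of 17, 11); Alto gets 7.
- Medium → Brio plays Y (best of 8, 12); Alto gets 9.
- Large → Brio plays X (best of 12, 3); Alto gets 6.
Among 7, 9, 6, the best is 9 at Medium. Subgame-perfect outcome: (Medium, Y) with payoffs (9, 12).
For the simultaneous game, intersect best replies.
Alto's best replies: X→Small; Y→Large.
Brio's best replies: Small→X; Medium→Y; Large→X.
The unique mutual best reply is (Small, X), giving (7, 17).
Alto's commitment gain: 9 − 7 = 2.

2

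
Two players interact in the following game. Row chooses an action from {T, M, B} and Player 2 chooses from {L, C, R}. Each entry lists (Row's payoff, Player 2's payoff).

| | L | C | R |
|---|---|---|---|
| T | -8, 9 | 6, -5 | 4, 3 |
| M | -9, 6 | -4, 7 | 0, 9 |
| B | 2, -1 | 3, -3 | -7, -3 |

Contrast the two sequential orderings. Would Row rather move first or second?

If Row leads: Player 2's best replies are T→L, M→R, B→L; Row's induced payoffs -8, 0, 2; outcome (B, L), payoffs (2, -1).
If Player 2 leads: Row's best replies are L→B, C→T, R→T; Player 2's induced payoffs -1, -5, 3; outcome (T, R), payoffs (4, 3).
Row gets 2 moving first and 4 moving second, so Row prefers to move second.

second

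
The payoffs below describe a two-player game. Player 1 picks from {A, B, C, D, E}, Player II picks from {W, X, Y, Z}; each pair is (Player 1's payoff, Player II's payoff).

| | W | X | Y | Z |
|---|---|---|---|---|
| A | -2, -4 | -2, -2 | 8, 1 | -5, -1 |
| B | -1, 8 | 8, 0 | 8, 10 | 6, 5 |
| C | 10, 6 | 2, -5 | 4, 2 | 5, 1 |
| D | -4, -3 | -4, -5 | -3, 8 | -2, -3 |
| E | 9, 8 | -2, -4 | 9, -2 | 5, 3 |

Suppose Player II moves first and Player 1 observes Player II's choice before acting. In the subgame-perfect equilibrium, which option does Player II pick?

W

Backward induction with Player II moving first.
- W: Player 1 compares -2, -1, 10, -4, 9 and picks C; Player II would get 6.
- X: Player 1 compares -2, 8, 2, -4, -2 and picks B; Player II would get 0.
- Y: Player 1 compares 8, 8, 4, -3, 9 and picks E; Player II would get -2.
- Z: Player 1 compares -5, 6, 5, -2, 5 and picks B; Player II would get 5.
Player II's induced payoffs are 6, 0, -2, 5, so Player II commits to W. Subgame-perfect outcome: (C, W) with payoffs (10, 6).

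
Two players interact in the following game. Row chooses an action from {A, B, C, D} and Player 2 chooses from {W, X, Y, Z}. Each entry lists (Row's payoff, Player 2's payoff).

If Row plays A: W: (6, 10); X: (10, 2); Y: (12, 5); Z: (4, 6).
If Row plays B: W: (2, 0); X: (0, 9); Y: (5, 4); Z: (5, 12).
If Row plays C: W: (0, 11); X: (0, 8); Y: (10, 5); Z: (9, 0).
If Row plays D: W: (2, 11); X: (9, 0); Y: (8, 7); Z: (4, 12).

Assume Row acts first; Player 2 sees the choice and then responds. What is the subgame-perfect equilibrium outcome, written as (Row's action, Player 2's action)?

(A, W)

Backward induction with Row moving first.
- A: BR = W, leader payoff 6.
- B: BR = Z, leader payoff 5.
- C: BR = W, leader payoff 0.
- D: BR = Z, leader payoff 4.
Maximizing over 6, 5, 0, 4, Row chooses A. Subgame-perfect outcome: (A, W) with payoffs (6, 10).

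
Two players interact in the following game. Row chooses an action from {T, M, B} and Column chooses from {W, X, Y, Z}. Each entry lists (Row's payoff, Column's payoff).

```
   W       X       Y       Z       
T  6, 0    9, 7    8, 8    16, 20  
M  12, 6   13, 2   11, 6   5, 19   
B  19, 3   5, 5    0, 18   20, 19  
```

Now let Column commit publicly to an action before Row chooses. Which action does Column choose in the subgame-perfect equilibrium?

Solve by backward induction (Column leads).
- W: Row compares 6, 12, 19 and picks B; Column would get 3.
- X: Row compares 9, 13, 5 and picks M; Column would get 2.
- Y: Row compares 8, 11, 0 and picks M; Column would get 6.
- Z: Row compares 16, 5, 20 and picks B; Column would get 19.
Maximizing over 3, 2, 6, 19, Column chooses Z. Subgame-perfect outcome: (B, Z) with payoffs (20, 19).

Z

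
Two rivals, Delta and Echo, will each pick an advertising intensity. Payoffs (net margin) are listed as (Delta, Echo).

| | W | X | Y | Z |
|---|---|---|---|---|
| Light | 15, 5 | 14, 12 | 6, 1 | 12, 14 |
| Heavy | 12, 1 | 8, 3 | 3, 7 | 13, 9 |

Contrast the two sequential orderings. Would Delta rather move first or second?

If Delta leads: Echo's best replies are Light→Z, Heavy→Z; Delta's induced payoffs 12, 13; outcome (Heavy, Z), payoffs (13, 9).
If Echo leads: Delta's best replies are W→Light, X→Light, Y→Light, Z→Heavy; Echo's induced payoffs 5, 12, 1, 9; outcome (Light, X), payoffs (14, 12).
Delta gets 13 moving first and 14 moving second, so Delta prefers to move second.

second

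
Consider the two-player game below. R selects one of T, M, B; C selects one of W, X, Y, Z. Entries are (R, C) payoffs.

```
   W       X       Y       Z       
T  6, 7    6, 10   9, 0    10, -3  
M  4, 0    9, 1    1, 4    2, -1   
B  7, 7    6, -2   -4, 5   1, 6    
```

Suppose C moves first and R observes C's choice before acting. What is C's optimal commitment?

Solve by backward induction (C leads).
- W: BR = B, leader payoff 7.
- X: BR = M, leader payoff 1.
- Y: BR = T, leader payoff 0.
- Z: BR = T, leader payoff -3.
C's induced payoffs are 7, 1, 0, -3, so C commits to W. Subgame-perfect outcome: (B, W) with payoffs (7, 7).

W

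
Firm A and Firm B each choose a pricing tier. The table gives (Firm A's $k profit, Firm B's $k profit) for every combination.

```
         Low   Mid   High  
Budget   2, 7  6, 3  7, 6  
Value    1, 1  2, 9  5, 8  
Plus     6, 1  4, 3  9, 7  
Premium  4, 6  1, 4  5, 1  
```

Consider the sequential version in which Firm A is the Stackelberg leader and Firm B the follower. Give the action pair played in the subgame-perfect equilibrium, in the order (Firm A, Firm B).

Solve by backward induction (Firm A leads).
- Budget: Firm B compares 7, 3, 6 and picks Low; Firm A would get 2.
- Value: Firm B compares 1, 9, 8 and picks Mid; Firm A would get 2.
- Plus: Firm B compares 1, 3, 7 and picks High; Firm A would get 9.
- Premium: Firm B compares 6, 4, 1 and picks Low; Firm A would get 4.
Firm A's induced payoffs are 2, 2, 9, 4, so Firm A commits to Plus. Subgame-perfect outcome: (Plus, High) with payoffs (9, 7).

(Plus, High)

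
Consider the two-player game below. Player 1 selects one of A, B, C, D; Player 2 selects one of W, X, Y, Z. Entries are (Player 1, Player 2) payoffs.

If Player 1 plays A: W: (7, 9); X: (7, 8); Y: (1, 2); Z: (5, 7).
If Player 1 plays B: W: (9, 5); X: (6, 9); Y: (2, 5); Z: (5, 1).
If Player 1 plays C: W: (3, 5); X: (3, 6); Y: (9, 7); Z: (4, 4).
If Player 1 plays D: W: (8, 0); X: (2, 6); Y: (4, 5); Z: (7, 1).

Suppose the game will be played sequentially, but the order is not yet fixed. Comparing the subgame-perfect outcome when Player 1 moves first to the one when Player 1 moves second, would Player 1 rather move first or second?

first

If Player 1 leads: Player 2's best replies are A→W, B→X, C→Y, D→X; Player 1's induced payoffs 7, 6, 9, 2; outcome (C, Y), payoffs (9, 7).
If Player 2 leads: Player 1's best replies are W→B, X→A, Y→C, Z→D; Player 2's induced payoffs 5, 8, 7, 1; outcome (A, X), payoffs (7, 8).
Player 1 gets 9 moving first and 7 moving second, so Player 1 prefers to move first.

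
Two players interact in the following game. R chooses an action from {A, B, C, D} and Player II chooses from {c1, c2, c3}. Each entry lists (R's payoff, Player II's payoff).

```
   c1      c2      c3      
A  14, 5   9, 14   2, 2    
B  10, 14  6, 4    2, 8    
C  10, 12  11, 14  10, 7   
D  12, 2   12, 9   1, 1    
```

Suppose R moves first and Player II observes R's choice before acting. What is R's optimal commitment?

Work backward from Player II's decision.
- A → Player II plays c2 (best of 5, 14, 2); R gets 9.
- B → Player II plays c1 (best of 14, 4, 8); R gets 10.
- C → Player II plays c2 (best of 12, 14, 7); R gets 11.
- D → Player II plays c2 (best of 2, 9, 1); R gets 12.
Maximizing over 9, 10, 11, 12, R chooses D. Subgame-perfect outcome: (D, c2) with payoffs (12, 9).

D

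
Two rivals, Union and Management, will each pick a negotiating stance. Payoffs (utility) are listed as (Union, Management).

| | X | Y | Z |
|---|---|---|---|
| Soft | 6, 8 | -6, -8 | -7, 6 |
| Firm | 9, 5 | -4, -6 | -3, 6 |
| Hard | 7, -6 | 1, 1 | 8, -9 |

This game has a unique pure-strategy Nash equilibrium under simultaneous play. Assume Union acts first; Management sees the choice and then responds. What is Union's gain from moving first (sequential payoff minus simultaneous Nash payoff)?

Work backward from Management's decision.
- Soft: Management compares 8, -8, 6 and picks X; Union would get 6.
- Firm: Management compares 5, -6, 6 and picks Z; Union would get -3.
- Hard: Management compares -6, 1, -9 and picks Y; Union would get 1.
Maximizing over 6, -3, 1, Union chooses Soft. Subgame-perfect outcome: (Soft, X) with payoffs (6, 8).
Under simultaneous play:
Union's best replies: X→Firm; Y→Hard; Z→Hard.
Management's best replies: Soft→X; Firm→Z; Hard→Y.
Only (Hard, Y) has each player best-responding; Nash payoffs (1, 1).
Union's commitment gain: 6 − 1 = 5.

5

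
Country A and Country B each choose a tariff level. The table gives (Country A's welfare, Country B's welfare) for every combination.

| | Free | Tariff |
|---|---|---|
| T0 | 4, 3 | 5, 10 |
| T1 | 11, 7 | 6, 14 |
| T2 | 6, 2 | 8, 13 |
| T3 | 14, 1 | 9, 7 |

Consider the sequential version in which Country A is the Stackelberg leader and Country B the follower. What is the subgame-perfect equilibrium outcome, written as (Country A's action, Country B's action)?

Solve by backward induction (Country A leads).
- T0: BR = Tariff, leader payoff 5.
- T1: BR = Tariff, leader payoff 6.
- T2: BR = Tariff, leader payoff 8.
- T3: BR = Tariff, leader payoff 9.
Maximizing over 5, 6, 8, 9, Country A chooses T3. Subgame-perfect outcome: (T3, Tariff) with payoffs (9, 7).

(T3, Tariff)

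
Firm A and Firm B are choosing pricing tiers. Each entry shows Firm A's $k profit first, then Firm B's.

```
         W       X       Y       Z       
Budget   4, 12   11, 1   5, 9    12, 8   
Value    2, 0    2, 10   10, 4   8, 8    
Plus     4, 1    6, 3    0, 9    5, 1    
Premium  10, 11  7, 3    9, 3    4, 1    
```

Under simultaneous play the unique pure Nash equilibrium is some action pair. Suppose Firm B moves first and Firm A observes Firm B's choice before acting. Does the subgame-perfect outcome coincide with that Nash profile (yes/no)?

Work backward from Firm A's decision.
- W: BR = Premium, leader payoff 11.
- X: BR = Budget, leader payoff 1.
- Y: BR = Value, leader payoff 4.
- Z: BR = Budget, leader payoff 8.
Maximizing over 11, 1, 4, 8, Firm B chooses W. Subgame-perfect outcome: (Premium, W) with payoffs (10, 11).
For the simultaneous game, intersect best replies.
Firm A's best replies: W→Premium; X→Budget; Y→Value; Z→Budget.
Firm B's best replies: Budget→W; Value→X; Plus→Y; Premium→W.
The unique mutual best reply is (Premium, W), giving (10, 11).
Sequential outcome (Premium, W) coincides with the Nash profile (Premium, W).

yes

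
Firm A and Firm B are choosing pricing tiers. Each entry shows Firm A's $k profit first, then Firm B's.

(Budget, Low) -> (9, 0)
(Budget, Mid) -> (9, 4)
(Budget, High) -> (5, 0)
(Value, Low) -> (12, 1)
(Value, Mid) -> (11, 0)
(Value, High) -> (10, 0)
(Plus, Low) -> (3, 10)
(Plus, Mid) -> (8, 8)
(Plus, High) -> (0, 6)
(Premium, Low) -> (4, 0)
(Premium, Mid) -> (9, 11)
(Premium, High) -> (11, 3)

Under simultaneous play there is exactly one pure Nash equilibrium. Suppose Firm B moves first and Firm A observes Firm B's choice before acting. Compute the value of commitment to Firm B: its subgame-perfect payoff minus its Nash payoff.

2

Solve by backward induction (Firm B leads).
- Low → Firm A plays Value (best of 9, 12, 3, 4); Firm B gets 1.
- Mid → Firm A plays Value (best of 9, 11, 8, 9); Firm B gets 0.
- High → Firm A plays Premium (best of 5, 10, 0, 11); Firm B gets 3.
Firm B's induced payoffs are 1, 0, 3, so Firm B commits to High. Subgame-perfect outcome: (Premium, High) with payoffs (11, 3).
Now find the simultaneous Nash equilibrium.
Firm A's best replies: Low→Value; Mid→Value; High→Premium.
Firm B's best replies: Budget→Mid; Value→Low; Plus→Low; Premium→Mid.
Only (Value, Low) has each player best-responding; Nash payoffs (12, 1).
Firm B's commitment gain: 3 − 1 = 2.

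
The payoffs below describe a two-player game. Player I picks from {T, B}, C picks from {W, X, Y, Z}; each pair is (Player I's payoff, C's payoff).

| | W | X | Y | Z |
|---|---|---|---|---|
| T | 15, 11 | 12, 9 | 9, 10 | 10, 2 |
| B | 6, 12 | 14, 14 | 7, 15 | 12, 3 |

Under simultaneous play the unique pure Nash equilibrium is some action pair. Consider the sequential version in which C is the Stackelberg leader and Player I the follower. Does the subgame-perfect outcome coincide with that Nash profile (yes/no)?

no

Solve by backward induction (C leads).
- W: BR = T, leader payoff 11.
- X: BR = B, leader payoff 14.
- Y: BR = T, leader payoff 10.
- Z: BR = B, leader payoff 3.
Maximizing over 11, 14, 10, 3, C chooses X. Subgame-perfect outcome: (B, X) with payoffs (14, 14).
Now find the simultaneous Nash equilibrium.
Player I's best replies: W→T; X→B; Y→T; Z→B.
C's best replies: T→W; B→Y.
The unique mutual best reply is (T, W), giving (15, 11).
Sequential outcome (B, X) differs from the Nash profile (T, W).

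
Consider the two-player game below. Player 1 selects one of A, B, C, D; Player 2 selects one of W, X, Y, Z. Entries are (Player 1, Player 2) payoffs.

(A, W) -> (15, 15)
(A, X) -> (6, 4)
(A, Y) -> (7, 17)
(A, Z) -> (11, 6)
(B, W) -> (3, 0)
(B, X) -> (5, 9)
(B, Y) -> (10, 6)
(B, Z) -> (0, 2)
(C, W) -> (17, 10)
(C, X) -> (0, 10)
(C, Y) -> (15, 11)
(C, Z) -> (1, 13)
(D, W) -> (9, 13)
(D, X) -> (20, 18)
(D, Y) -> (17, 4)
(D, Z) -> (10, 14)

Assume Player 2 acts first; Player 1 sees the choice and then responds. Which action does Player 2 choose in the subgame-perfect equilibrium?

Player 1 best-responds to each possible Player 2 move:
- W: Player 1 compares 15, 3, 17, 9 and picks C; Player 2 would get 10.
- X: Player 1 compares 6, 5, 0, 20 and picks D; Player 2 would get 18.
- Y: Player 1 compares 7, 10, 15, 17 and picks D; Player 2 would get 4.
- Z: Player 1 compares 11, 0, 1, 10 and picks A; Player 2 would get 6.
Player 2's induced payoffs are 10, 18, 4, 6, so Player 2 commits to X. Subgame-perfect outcome: (D, X) with payoffs (20, 18).

X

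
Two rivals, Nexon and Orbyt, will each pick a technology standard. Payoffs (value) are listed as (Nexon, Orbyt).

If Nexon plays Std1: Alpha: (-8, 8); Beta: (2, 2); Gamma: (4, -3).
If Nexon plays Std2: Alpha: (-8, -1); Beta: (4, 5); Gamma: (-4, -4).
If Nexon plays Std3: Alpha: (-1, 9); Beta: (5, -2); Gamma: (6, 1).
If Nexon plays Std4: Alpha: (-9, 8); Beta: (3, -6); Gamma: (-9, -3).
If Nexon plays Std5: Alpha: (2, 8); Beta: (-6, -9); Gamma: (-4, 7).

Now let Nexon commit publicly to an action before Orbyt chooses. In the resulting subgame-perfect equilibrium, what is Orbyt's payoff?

5

Backward induction with Nexon moving first.
- Std1 → Orbyt plays Alpha (best of 8, 2, -3); Nexon gets -8.
- Std2 → Orbyt plays Beta (best of -1, 5, -4); Nexon gets 4.
- Std3 → Orbyt plays Alpha (best of 9, -2, 1); Nexon gets -1.
- Std4 → Orbyt plays Alpha (best of 8, -6, -3); Nexon gets -9.
- Std5 → Orbyt plays Alpha (best of 8, -9, 7); Nexon gets 2.
Nexon's induced payoffs are -8, 4, -1, -9, 2, so Nexon commits to Std2. Subgame-perfect outcome: (Std2, Beta) with payoffs (4, 5).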